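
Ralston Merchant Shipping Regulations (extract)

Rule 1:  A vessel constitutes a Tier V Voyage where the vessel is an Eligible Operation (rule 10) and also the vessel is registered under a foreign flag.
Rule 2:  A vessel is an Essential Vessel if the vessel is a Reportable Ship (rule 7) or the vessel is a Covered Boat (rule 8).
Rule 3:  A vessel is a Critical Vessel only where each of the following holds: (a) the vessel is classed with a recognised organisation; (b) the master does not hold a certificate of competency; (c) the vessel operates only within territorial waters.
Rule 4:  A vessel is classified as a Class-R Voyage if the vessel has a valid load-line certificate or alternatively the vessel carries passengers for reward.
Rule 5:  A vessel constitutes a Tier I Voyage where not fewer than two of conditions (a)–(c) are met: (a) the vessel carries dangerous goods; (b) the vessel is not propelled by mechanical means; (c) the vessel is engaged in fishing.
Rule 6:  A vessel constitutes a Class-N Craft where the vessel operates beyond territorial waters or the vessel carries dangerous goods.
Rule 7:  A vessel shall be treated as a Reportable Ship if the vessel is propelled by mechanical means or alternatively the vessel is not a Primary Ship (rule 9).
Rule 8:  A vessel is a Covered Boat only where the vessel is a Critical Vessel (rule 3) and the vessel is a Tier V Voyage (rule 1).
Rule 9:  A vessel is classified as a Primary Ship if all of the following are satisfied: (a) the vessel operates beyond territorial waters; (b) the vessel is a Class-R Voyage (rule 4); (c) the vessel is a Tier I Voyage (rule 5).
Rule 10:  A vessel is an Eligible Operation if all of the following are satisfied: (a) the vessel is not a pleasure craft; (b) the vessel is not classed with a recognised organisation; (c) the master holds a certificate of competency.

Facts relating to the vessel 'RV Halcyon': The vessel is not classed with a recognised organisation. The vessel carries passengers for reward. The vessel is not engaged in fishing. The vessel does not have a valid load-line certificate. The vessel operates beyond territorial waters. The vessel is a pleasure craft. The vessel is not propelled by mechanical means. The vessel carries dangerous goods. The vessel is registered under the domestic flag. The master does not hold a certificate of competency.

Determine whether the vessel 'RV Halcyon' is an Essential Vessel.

Under rule 4: the vessel has a valid load-line certificate? no; or the vessel carries passengers for reward? yes. So the vessel is a Class-R Voyage.
Under rule 5: the vessel carries dangerous goods? yes; the vessel is not propelled by mechanical means? yes; the vessel is engaged in fishing? no — 2 of 3 hold (need ≥2) → satisfied.
Under rule 9: the vessel operates beyond territorial waters? yes; and Class-R Voyage (rule 4)? yes; and Tier I Voyage (rule 5)? yes. So the vessel is a Primary Ship.
Under rule 7: the vessel is propelled by mechanical means? no; or not a Primary Ship (rule 9)? no. So the vessel is not a Reportable Ship.
Under rule 3: the vessel is classed with a recognised organisation? no; and the master does not hold a certificate of competency? yes; and the vessel operates only within territorial waters? no. So the vessel is not a Critical Vessel.
Under rule 10: the vessel is not a pleasure craft? no; and the vessel is not classed with a recognised organisation? yes; and the master holds a certificate of competency? no. So the vessel is not an Eligible Operation.
Under rule 1: Eligible Operation (rule 10)? no; and the vessel is registered under a foreign flag? no. So the vessel is not a Tier V Voyage.
Under rule 8: Critical Vessel (rule 3)? no; and Tier V Voyage (rule 1)? no. So the vessel is not a Covered Boat.
Under rule 2: Reportable Ship (rule 7)? no; or Covered Boat (rule 8)? no. So the vessel is not an Essential Vessel.

No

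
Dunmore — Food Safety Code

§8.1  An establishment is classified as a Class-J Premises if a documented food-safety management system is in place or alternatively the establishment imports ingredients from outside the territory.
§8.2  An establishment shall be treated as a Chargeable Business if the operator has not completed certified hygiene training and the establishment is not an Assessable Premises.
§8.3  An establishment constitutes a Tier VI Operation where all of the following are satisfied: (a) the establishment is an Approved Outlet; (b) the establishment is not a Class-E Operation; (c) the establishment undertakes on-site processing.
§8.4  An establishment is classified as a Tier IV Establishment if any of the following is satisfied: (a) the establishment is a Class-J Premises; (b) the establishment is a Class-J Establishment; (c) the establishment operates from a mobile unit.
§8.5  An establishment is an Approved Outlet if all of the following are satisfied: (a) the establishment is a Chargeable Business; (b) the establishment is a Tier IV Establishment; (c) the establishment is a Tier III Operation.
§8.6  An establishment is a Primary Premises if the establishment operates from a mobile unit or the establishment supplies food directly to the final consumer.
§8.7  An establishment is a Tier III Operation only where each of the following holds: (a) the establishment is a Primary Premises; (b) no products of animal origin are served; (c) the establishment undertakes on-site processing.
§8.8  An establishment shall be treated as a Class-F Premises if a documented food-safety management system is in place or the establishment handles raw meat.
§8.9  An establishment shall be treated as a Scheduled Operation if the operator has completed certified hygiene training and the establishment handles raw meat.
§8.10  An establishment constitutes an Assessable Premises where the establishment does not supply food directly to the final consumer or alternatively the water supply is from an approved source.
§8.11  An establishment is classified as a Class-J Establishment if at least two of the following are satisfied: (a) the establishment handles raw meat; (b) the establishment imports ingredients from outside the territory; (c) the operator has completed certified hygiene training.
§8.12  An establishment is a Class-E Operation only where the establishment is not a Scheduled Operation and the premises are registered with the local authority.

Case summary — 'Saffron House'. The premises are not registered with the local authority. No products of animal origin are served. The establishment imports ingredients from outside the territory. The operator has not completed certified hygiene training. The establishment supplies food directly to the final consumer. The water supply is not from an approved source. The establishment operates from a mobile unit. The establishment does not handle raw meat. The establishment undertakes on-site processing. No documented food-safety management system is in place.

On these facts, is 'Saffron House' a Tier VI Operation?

§8.10 — Assessable Premises: [the establishment does not supply food directly to the final consumer? no] OR [the water supply is from an approved source? no] → not satisfied.
§8.2 — Chargeable Business: [the operator has not completed certified hygiene training? yes] AND [not an Assessable Premises (§8.10)? yes] → satisfied.
§8.1 — Class-J Premises: [a documented food-safety management system is in place? no] OR [the establishment imports ingredients from outside the territory? yes] → satisfied.
§8.11 — Class-J Establishment: the establishment handles raw meat? no; the establishment imports ingredients from outside the territory? yes; the operator has completed certified hygiene training? no — 1 of 3 hold (need ≥2) → not satisfied.
§8.4 — Tier IV Establishment: [Class-J Premises (§8.1)? yes] OR [Class-J Establishment (§8.11)? no] OR [the establishment operates from a mobile unit? yes] → satisfied.
§8.6 — Primary Premises: [the establishment operates from a mobile unit? yes] OR [the establishment supplies food directly to the final consumer? yes] → satisfied.
§8.7 — Tier III Operation: [Primary Premises (§8.6)? yes] AND [no products of animal origin are served? yes] AND [the establishment undertakes on-site processing? yes] → satisfied.
§8.5 — Approved Outlet: [Chargeable Business (§8.2)? yes] AND [Tier IV Establishment (§8.4)? yes] AND [Tier III Operation (§8.7)? yes] → satisfied.
§8.9 — Scheduled Operation: [the operator has completed certified hygiene training? no] AND [the establishment handles raw meat? no] → not satisfied.
§8.12 — Class-E Operation: [not a Scheduled Operation (§8.9)? yes] AND [the premises are registered with the local authority? no] → not satisfied.
§8.3 — Tier VI Operation: [Approved Outlet (§8.5)? yes] AND [not a Class-E Operation (§8.12)? yes] AND [the establishment undertakes on-site processing? yes] → satisfied.

Yes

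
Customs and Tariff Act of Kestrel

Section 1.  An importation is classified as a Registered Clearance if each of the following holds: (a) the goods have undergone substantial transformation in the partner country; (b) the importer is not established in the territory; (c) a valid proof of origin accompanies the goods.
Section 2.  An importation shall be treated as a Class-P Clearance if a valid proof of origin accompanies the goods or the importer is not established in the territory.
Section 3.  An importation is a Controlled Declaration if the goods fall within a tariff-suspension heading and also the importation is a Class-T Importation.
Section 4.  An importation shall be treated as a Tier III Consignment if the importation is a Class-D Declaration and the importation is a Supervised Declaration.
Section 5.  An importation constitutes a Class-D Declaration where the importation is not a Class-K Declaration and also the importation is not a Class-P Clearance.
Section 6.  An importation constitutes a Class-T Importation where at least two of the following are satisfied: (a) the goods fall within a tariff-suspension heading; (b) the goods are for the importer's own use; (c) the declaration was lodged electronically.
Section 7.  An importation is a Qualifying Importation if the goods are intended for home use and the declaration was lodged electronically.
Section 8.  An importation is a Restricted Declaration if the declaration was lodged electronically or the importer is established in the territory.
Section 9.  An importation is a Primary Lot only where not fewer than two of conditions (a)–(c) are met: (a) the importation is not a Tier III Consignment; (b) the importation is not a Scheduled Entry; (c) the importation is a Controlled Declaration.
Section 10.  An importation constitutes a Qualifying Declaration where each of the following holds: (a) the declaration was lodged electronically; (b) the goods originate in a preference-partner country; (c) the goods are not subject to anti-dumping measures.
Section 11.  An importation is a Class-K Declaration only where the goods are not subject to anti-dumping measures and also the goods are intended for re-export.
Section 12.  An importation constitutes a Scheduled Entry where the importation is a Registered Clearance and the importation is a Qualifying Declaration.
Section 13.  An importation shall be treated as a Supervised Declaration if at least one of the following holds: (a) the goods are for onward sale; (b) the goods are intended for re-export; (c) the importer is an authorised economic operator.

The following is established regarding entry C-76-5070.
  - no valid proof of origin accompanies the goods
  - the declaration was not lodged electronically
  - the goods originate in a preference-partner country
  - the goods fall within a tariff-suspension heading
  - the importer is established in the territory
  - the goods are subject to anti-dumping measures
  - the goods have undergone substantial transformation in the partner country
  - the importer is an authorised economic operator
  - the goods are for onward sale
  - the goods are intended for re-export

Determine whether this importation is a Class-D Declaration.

Yes

section 11 — Class-K Declaration: [the goods are not subject to anti-dumping measures? no] AND [the goods are intended for re-export? yes] → not satisfied.
section 2 — Class-P Clearance: [a valid proof of origin accompanies the goods? no] OR [the importer is not established in the territory? no] → not satisfied.
section 5 — Class-D Declaration: [not a Class-K Declaration (section 11)? yes] AND [not a Class-P Clearance (section 2)? yes] → satisfied.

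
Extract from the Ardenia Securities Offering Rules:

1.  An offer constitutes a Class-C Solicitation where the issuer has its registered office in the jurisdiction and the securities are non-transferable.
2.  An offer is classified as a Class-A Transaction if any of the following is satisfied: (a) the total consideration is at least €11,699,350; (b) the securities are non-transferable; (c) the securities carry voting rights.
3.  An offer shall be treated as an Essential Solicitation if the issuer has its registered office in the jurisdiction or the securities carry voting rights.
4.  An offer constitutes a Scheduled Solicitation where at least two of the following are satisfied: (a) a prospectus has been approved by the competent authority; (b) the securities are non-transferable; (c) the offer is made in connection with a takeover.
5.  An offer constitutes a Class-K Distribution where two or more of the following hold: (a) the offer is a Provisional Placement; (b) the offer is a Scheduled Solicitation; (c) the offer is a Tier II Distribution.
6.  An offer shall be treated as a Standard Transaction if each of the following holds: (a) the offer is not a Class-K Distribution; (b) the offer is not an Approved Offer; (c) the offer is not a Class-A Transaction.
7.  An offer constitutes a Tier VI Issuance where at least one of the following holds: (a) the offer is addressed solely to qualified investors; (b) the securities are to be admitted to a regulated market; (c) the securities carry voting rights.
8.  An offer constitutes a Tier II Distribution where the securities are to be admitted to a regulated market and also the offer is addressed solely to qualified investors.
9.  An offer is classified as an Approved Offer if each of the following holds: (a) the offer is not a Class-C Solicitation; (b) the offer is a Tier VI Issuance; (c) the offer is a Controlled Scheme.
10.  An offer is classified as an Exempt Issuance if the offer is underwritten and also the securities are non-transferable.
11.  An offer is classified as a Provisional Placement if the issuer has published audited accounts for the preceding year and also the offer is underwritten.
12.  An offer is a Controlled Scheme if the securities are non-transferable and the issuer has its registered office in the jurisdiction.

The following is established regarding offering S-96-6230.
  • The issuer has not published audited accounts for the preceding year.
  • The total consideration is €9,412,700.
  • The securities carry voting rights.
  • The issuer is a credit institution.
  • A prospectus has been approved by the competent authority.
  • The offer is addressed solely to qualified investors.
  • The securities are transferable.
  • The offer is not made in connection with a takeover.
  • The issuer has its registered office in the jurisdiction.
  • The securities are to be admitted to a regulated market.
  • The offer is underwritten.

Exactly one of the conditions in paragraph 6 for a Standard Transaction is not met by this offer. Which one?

paragraph 11 — Provisional Placement: [the issuer has published audited accounts for the preceding year? no] AND [the offer is underwritten? yes] → not satisfied.
paragraph 4 — Scheduled Solicitation: a prospectus has been approved by the competent authority? yes; the securities are non-transferable? no; the offer is made in connection with a takeover? no — 1 of 3 hold (need ≥2) → not satisfied.
paragraph 8 — Tier II Distribution: [the securities are to be admitted to a regulated market? yes] AND [the offer is addressed solely to qualified investors? yes] → satisfied.
paragraph 5 — Class-K Distribution: Provisional Placement (paragraph 11)? no; Scheduled Solicitation (paragraph 4)? no; Tier II Distribution (paragraph 8)? yes — 1 of 3 hold (need ≥2) → not satisfied.
paragraph 1 — Class-C Solicitation: [the issuer has its registered office in the jurisdiction? yes] AND [the securities are non-transferable? no] → not satisfied.
paragraph 7 — Tier VI Issuance: [the offer is addressed solely to qualified investors? yes] OR [the securities are to be admitted to a regulated market? yes] OR [the securities carry voting rights? yes] → satisfied.
paragraph 12 — Controlled Scheme: [the securities are non-transferable? no] AND [the issuer has its registered office in the jurisdiction? yes] → not satisfied.
paragraph 9 — Approved Offer: [not a Class-C Solicitation (paragraph 1)? yes] AND [Tier VI Issuance (paragraph 7)? yes] AND [Controlled Scheme (paragraph 12)? no] → not satisfied.
paragraph 2 — Class-A Transaction: [total consideration: €9,412,700 ≥ €11,699,350? no] OR [the securities are non-transferable? no] OR [the securities carry voting rights? yes] → satisfied.
paragraph 6 — Standard Transaction: [not a Class-K Distribution (paragraph 5)? yes] AND [not an Approved Offer (paragraph 9)? yes] AND [not a Class-A Transaction (paragraph 2)? no] → not satisfied.

Class-A Transaction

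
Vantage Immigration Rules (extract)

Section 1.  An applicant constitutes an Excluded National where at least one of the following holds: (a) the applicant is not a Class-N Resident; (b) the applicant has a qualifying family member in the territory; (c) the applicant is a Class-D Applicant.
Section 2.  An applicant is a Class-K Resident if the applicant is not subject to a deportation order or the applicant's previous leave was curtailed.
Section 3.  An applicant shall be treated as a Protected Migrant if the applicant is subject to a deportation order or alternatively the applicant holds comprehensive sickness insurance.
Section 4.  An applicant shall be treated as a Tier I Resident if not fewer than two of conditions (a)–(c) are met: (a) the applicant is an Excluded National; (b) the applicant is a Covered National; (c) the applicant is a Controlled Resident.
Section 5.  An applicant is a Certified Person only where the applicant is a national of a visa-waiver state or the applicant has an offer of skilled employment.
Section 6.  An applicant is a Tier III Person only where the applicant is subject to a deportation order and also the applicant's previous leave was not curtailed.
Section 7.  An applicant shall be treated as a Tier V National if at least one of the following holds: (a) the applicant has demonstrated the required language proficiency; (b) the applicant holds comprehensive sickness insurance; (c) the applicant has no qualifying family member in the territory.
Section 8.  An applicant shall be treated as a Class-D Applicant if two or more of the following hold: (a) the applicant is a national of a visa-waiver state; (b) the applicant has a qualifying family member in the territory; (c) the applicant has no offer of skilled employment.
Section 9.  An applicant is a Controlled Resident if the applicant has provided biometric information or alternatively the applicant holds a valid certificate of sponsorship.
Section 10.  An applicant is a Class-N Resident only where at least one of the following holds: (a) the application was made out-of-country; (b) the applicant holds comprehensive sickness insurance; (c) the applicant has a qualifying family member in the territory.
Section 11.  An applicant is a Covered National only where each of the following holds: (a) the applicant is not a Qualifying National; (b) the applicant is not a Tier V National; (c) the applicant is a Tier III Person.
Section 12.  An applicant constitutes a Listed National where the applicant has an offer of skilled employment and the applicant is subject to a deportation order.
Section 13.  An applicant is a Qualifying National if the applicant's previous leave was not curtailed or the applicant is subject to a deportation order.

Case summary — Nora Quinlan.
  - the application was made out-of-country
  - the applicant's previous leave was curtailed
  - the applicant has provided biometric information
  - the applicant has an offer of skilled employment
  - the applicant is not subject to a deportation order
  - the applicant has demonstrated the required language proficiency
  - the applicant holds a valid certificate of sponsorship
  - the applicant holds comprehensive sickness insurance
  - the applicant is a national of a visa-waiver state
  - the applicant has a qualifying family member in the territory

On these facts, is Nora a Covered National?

No

Under section 13: the applicant's previous leave was not curtailed? no; or the applicant is subject to a deportation order? no. So the applicant is not a Qualifying National.
Under section 7: the applicant has demonstrated the required language proficiency? yes; or the applicant holds comprehensive sickness insurance? yes; or the applicant has no qualifying family member in the territory? no. So the applicant is a Tier V National.
Under section 6: the applicant is subject to a deportation order? no; and the applicant's previous leave was not curtailed? no. So the applicant is not a Tier III Person.
Under section 11: not a Qualifying National (section 13)? yes; and not a Tier V National (section 7)? no; and Tier III Person (section 6)? no. So the applicant is not a Covered National.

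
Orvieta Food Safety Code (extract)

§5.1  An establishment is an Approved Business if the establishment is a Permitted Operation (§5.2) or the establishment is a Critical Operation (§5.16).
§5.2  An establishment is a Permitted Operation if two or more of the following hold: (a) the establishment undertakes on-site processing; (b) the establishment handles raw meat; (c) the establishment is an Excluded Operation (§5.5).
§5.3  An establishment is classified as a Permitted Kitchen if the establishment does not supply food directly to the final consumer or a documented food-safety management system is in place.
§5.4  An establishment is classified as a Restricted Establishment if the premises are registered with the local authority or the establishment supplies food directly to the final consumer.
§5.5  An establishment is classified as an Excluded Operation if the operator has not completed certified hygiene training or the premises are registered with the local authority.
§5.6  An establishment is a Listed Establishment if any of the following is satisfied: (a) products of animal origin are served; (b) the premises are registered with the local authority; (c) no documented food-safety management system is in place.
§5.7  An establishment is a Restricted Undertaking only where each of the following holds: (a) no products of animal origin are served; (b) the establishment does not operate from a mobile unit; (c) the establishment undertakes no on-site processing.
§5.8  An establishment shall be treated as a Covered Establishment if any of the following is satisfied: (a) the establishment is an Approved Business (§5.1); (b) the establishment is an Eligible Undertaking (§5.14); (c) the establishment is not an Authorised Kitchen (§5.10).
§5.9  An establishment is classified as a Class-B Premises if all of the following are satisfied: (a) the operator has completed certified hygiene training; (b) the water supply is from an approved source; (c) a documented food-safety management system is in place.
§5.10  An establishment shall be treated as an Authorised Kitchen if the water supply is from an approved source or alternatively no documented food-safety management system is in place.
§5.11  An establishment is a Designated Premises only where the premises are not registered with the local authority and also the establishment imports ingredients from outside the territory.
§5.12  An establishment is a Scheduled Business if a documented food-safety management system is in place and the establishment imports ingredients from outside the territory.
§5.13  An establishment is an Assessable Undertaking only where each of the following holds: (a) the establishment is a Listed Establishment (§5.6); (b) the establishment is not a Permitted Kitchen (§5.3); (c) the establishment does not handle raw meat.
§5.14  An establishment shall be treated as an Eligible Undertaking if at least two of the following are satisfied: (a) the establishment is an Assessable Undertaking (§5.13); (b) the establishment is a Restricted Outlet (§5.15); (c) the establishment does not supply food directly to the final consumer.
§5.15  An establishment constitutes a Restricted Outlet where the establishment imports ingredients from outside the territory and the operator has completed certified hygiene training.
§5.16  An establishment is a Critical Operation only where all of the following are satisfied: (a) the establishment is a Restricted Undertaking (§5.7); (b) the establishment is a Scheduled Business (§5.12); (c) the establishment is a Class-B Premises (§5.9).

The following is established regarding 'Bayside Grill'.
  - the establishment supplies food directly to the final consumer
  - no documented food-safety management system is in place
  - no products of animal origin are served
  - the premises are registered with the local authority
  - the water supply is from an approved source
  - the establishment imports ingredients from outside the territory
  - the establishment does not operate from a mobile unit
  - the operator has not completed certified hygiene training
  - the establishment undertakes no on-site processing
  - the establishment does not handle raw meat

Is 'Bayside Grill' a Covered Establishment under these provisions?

No

§5.5 — Excluded Operation: [the operator has not completed certified hygiene training? yes] OR [the premises are registered with the local authority? yes] → satisfied.
§5.2 — Permitted Operation: the establishment undertakes on-site processing? no; the establishment handles raw meat? no; Excluded Operation (§5.5)? yes — 1 of 3 hold (need ≥2) → not satisfied.
§5.7 — Restricted Undertaking: [no products of animal origin are served? yes] AND [the establishment does not operate from a mobile unit? yes] AND [the establishment undertakes no on-site processing? yes] → satisfied.
§5.12 — Scheduled Business: [a documented food-safety management system is in place? no] AND [the establishment imports ingredients from outside the territory? yes] → not satisfied.
§5.9 — Class-B Premises: [the operator has completed certified hygiene training? no] AND [the water supply is from an approved source? yes] AND [a documented food-safety management system is in place? no] → not satisfied.
§5.16 — Critical Operation: [Restricted Undertaking (§5.7)? yes] AND [Scheduled Business (§5.12)? no] AND [Class-B Premises (§5.9)? no] → not satisfied.
§5.1 — Approved Business: [Permitted Operation (§5.2)? no] OR [Critical Operation (§5.16)? no] → not satisfied.
§5.6 — Listed Establishment: [products of animal origin are served? no] OR [the premises are registered with the local authority? yes] OR [no documented food-safety management system is in place? yes] → satisfied.
§5.3 — Permitted Kitchen: [the establishment does not supply food directly to the final consumer? no] OR [a documented food-safety management system is in place? no] → not satisfied.
§5.13 — Assessable Undertaking: [Listed Establishment (§5.6)? yes] AND [not a Permitted Kitchen (§5.3)? yes] AND [the establishment does not handle raw meat? yes] → satisfied.
§5.15 — Restricted Outlet: [the establishment imports ingredients from outside the territory? yes] AND [the operator has completed certified hygiene training? no] → not satisfied.
§5.14 — Eligible Undertaking: Assessable Undertaking (§5.13)? yes; Restricted Outlet (§5.15)? no; the establishment does not supply food directly to the final consumer? no — 1 of 3 hold (need ≥2) → not satisfied.
§5.10 — Authorised Kitchen: [the water supply is from an approved source? yes] OR [no documented food-safety management system is in place? yes] → satisfied.
§5.8 — Covered Establishment: [Approved Business (§5.1)? no] OR [Eligible Undertaking (§5.14)? no] OR [not an Authorised Kitchen (§5.10)? no] → not satisfied.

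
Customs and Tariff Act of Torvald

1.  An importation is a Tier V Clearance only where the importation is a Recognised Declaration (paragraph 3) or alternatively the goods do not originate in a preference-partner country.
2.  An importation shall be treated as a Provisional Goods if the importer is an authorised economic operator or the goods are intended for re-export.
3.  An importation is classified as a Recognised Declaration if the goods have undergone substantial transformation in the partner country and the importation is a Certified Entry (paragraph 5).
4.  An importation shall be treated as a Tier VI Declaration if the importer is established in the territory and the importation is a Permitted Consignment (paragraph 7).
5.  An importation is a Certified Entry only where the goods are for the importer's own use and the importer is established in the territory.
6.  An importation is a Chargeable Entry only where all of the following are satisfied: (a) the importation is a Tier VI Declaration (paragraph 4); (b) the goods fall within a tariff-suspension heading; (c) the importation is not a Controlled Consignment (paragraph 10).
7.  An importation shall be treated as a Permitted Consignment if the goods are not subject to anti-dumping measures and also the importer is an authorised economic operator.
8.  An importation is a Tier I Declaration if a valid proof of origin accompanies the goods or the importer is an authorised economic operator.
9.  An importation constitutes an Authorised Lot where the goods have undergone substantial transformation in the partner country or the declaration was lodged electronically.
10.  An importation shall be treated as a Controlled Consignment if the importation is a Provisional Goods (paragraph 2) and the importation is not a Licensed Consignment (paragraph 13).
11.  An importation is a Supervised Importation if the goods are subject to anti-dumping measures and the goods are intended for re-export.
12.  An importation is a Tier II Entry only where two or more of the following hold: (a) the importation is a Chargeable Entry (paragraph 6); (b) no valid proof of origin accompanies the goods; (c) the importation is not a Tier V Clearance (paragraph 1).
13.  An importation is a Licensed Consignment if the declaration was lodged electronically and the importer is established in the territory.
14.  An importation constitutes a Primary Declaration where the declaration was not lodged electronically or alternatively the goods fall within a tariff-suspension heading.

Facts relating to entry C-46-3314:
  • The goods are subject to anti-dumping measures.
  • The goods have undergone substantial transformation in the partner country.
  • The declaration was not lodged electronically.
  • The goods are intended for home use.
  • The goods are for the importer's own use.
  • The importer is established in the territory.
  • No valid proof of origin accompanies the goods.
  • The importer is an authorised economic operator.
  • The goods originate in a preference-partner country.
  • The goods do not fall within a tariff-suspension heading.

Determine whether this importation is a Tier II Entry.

Under paragraph 7: the goods are not subject to anti-dumping measures? no; and the importer is an authorised economic operator? yes. So the importation is not a Permitted Consignment.
Under paragraph 4: the importer is established in the territory? yes; and Permitted Consignment (paragraph 7)? no. So the importation is not a Tier VI Declaration.
Under paragraph 2: the importer is an authorised economic operator? yes; or the goods are intended for re-export? no. So the importation is a Provisional Goods.
Under paragraph 13: the declaration was lodged electronically? no; and the importer is established in the territory? yes. So the importation is not a Licensed Consignment.
Under paragraph 10: Provisional Goods (paragraph 2)? yes; and not a Licensed Consignment (paragraph 13)? yes. So the importation is a Controlled Consignment.
Under paragraph 6: Tier VI Declaration (paragraph 4)? no; and the goods fall within a tariff-suspension heading? no; and not a Controlled Consignment (paragraph 10)? no. So the importation is not a Chargeable Entry.
Under paragraph 5: the goods are for the importer's own use? yes; and the importer is established in the territory? yes. So the importation is a Certified Entry.
Under paragraph 3: the goods have undergone substantial transformation in the partner country? yes; and Certified Entry (paragraph 5)? yes. So the importation is a Recognised Declaration.
Under paragraph 1: Recognised Declaration (paragraph 3)? yes; or the goods do not originate in a preference-partner country? no. So the importation is a Tier V Clearance.
Under paragraph 12: Chargeable Entry (paragraph 6)? no; no valid proof of origin accompanies the goods? yes; not a Tier V Clearance (paragraph 1)? no — 1 of 3 hold (need ≥2) → not satisfied.

No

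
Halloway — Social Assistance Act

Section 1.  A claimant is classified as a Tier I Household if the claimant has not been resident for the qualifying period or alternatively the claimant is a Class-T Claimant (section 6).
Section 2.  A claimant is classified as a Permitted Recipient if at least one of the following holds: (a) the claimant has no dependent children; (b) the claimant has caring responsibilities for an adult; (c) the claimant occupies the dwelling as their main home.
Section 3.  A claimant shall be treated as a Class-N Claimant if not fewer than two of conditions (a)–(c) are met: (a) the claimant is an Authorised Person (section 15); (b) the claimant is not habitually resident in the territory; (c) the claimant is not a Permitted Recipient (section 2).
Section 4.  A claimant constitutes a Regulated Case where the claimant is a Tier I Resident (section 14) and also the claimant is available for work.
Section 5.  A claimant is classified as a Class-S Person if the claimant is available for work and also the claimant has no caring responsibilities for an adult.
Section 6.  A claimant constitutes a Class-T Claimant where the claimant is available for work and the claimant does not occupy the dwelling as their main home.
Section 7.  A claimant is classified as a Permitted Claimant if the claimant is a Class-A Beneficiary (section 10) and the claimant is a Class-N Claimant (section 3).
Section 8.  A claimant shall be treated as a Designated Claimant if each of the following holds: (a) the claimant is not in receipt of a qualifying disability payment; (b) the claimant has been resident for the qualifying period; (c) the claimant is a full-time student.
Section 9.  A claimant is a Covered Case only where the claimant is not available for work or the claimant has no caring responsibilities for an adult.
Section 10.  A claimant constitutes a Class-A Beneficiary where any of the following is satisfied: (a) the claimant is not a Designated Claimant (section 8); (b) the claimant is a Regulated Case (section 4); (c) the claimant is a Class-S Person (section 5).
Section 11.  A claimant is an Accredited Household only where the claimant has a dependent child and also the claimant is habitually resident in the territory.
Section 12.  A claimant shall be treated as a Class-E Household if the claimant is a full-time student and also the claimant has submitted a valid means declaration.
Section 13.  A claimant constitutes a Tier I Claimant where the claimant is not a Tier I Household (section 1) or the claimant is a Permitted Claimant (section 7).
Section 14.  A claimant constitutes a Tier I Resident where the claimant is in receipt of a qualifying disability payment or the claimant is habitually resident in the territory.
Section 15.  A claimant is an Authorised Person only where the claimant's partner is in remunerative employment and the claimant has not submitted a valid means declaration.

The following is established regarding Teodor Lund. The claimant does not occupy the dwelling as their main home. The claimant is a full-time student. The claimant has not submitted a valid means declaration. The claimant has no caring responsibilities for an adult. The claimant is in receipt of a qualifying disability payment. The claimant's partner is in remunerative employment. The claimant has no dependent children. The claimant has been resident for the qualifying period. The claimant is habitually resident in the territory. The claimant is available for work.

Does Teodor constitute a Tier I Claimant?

No

section 6 — Class-T Claimant: [the claimant is available for work? yes] AND [the claimant does not occupy the dwelling as their main home? yes] → satisfied.
section 1 — Tier I Household: [the claimant has not been resident for the qualifying period? no] OR [Class-T Claimant (section 6)? yes] → satisfied.
section 8 — Designated Claimant: [the claimant is not in receipt of a qualifying disability payment? no] AND [the claimant has been resident for the qualifying period? yes] AND [the claimant is a full-time student? yes] → not satisfied.
section 14 — Tier I Resident: [the claimant is in receipt of a qualifying disability payment? yes] OR [the claimant is habitually resident in the territory? yes] → satisfied.
section 4 — Regulated Case: [Tier I Resident (section 14)? yes] AND [the claimant is available for work? yes] → satisfied.
section 5 — Class-S Person: [the claimant is available for work? yes] AND [the claimant has no caring responsibilities for an adult? yes] → satisfied.
section 10 — Class-A Beneficiary: [not a Designated Claimant (section 8)? yes] OR [Regulated Case (section 4)? yes] OR [Class-S Person (section 5)? yes] → satisfied.
section 15 — Authorised Person: [the claimant's partner is in remunerative employment? yes] AND [the claimant has not submitted a valid means declaration? yes] → satisfied.
section 2 — Permitted Recipient: [the claimant has no dependent children? yes] OR [the claimant has caring responsibilities for an adult? no] OR [the claimant occupies the dwelling as their main home? no] → satisfied.
section 3 — Class-N Claimant: Authorised Person (section 15)? yes; the claimant is not habitually resident in the territory? no; not a Permitted Recipient (section 2)? no — 1 of 3 hold (need ≥2) → not satisfied.
section 7 — Permitted Claimant: [Class-A Beneficiary (section 10)? yes] AND [Class-N Claimant (section 3)? no] → not satisfied.
section 13 — Tier I Claimant: [not a Tier I Household (section 1)? no] OR [Permitted Claimant (section 7)? no] → not satisfied.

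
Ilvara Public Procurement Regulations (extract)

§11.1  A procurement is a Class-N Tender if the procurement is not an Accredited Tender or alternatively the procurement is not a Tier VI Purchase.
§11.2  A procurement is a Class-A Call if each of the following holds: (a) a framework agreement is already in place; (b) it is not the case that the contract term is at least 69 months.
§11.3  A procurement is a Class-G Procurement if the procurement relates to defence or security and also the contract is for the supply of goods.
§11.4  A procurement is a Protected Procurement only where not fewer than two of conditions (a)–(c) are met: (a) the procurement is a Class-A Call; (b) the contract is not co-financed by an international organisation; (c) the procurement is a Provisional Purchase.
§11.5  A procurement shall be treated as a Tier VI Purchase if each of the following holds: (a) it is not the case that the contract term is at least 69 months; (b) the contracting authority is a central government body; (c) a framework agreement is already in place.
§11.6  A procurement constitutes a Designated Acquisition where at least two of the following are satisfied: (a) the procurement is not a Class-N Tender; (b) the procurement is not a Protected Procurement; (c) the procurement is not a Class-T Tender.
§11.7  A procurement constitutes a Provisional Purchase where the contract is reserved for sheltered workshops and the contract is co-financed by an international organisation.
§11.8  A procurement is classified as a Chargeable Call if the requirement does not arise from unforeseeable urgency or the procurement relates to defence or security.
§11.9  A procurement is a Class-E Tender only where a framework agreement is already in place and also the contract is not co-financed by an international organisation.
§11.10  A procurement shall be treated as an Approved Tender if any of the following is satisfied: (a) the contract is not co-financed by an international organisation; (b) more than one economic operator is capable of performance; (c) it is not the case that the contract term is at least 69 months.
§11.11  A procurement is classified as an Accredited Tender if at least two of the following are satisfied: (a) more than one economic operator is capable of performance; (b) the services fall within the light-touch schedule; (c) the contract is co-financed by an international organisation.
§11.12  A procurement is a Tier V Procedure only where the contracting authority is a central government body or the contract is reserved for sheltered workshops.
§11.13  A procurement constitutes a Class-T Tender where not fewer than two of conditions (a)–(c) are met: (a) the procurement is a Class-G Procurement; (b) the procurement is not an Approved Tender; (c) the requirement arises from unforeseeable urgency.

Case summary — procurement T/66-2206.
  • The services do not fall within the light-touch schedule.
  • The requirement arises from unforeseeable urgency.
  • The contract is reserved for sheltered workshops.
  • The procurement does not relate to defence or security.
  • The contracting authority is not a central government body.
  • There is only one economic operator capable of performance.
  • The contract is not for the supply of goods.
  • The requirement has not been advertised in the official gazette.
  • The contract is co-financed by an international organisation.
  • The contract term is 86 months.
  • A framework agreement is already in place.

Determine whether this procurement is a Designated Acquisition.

§11.11 — Accredited Tender: more than one economic operator is capable of performance? no; the services fall within the light-touch schedule? no; the contract is co-financed by an international organisation? yes — 1 of 3 hold (need ≥2) → not satisfied.
§11.5 — Tier VI Purchase: [contract term: 86 months ≥ 69 months? yes, so negated condition no] AND [the contracting authority is a central government body? no] AND [a framework agreement is already in place? yes] → not satisfied.
§11.1 — Class-N Tender: [not an Accredited Tender (§11.11)? yes] OR [not a Tier VI Purchase (§11.5)? yes] → satisfied.
§11.2 — Class-A Call: [a framework agreement is already in place? yes] AND [contract term: 86 months ≥ 69 months? yes, so negated condition no] → not satisfied.
§11.7 — Provisional Purchase: [the contract is reserved for sheltered workshops? yes] AND [the contract is co-financed by an international organisation? yes] → satisfied.
§11.4 — Protected Procurement: Class-A Call (§11.2)? no; the contract is not co-financed by an international organisation? no; Provisional Purchase (§11.7)? yes — 1 of 3 hold (need ≥2) → not satisfied.
§11.3 — Class-G Procurement: [the procurement relates to defence or security? no] AND [the contract is for the supply of goods? no] → not satisfied.
§11.10 — Approved Tender: [the contract is not co-financed by an international organisation? no] OR [more than one economic operator is capable of performance? no] OR [contract term: 86 months ≥ 69 months? yes, so negated condition no] → not satisfied.
§11.13 — Class-T Tender: Class-G Procurement (§11.3)? no; not an Approved Tender (§11.10)? yes; the requirement arises from unforeseeable urgency? yes — 2 of 3 hold (need ≥2) → satisfied.
§11.6 — Designated Acquisition: not a Class-N Tender (§11.1)? no; not a Protected Procurement (§11.4)? yes; not a Class-T Tender (§11.13)? no — 1 of 3 hold (need ≥2) → not satisfied.

No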